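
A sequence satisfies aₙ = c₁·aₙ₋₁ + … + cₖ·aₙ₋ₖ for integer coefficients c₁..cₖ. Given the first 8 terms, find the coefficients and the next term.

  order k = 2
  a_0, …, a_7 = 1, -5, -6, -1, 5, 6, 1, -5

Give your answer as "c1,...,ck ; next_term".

1,-1 ; -6

  a_2 = 1·-5 + -1·1 = -6
  a_3 = 1·-6 + -1·-5 = -1
  a_4 = 1·-1 + -1·-6 = 5
  a_5 = 1·5 + -1·-1 = 6
  a_6 = 1·6 + -1·5 = 1
  a_7 = 1·1 + -1·6 = -5
  a_8 = 1·-5 + -1·1 = -6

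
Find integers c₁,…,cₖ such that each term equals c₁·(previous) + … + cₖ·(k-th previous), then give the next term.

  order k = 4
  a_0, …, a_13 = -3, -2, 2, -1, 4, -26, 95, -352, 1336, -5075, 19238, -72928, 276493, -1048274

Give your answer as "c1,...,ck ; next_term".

  a_4 = -3·-1 + 2·2 + -3·-2 + 3·-3 = 4
  a_5 = -3·4 + 2·-1 + -3·2 + 3·-2 = -26
  a_6 = -3·-26 + 2·4 + -3·-1 + 3·2 = 95
  a_7 = -3·95 + 2·-26 + -3·4 + 3·-1 = -352
  a_8 = -3·-352 + 2·95 + -3·-26 + 3·4 = 1336
  a_9 = -3·1336 + 2·-352 + -3·95 + 3·-26 = -5075
  a_10 = -3·-5075 + 2·1336 + -3·-352 + 3·95 = 19238
  a_11 = -3·19238 + 2·-5075 + -3·1336 + 3·-352 = -72928
  a_12 = -3·-72928 + 2·19238 + -3·-5075 + 3·1336 = 276493
  a_13 = -3·276493 + 2·-72928 + -3·19238 + 3·-5075 = -1048274
  a_14 = -3·-1048274 + 2·276493 + -3·-72928 + 3·19238 = 3974306

-3,2,-3,3 ; 3974306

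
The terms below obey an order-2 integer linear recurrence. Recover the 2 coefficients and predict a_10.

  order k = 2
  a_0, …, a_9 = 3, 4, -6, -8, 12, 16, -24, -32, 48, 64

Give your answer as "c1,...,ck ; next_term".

0,-2 ; -96

  a_2 = 0·4 + -2·3 = -6
  a_3 = 0·-6 + -2·4 = -8
  a_4 = 0·-8 + -2·-6 = 12
  a_5 = 0·12 + -2·-8 = 16
  a_6 = 0·16 + -2·12 = -24
  a_7 = 0·-24 + -2·16 = -32
  a_8 = 0·-32 + -2·-24 = 48
  a_9 = 0·48 + -2·-32 = 64
  a_10 = 0·64 + -2·48 = -96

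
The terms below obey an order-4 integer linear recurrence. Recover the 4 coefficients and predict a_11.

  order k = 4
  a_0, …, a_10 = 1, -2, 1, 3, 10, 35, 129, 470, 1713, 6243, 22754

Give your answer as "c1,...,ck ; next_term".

  a_4 = 3·3 + 2·1 + 1·-2 + 1·1 = 10
  a_5 = 3·10 + 2·3 + 1·1 + 1·-2 = 35
  a_6 = 3·35 + 2·10 + 1·3 + 1·1 = 129
  a_7 = 3·129 + 2·35 + 1·10 + 1·3 = 470
  a_8 = 3·470 + 2·129 + 1·35 + 1·10 = 1713
  a_9 = 3·1713 + 2·470 + 1·129 + 1·35 = 6243
  a_10 = 3·6243 + 2·1713 + 1·470 + 1·129 = 22754
  a_11 = 3·22754 + 2·6243 + 1·1713 + 1·470 = 82931

3,2,1,1 ; 82931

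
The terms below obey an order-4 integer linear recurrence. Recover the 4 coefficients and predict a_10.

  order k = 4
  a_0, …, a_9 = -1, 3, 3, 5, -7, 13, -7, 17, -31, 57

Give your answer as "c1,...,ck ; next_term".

  a_4 = -1·5 + 0·3 + 0·3 + 2·-1 = -7
  a_5 = -1·-7 + 0·5 + 0·3 + 2·3 = 13
  a_6 = -1·13 + 0·-7 + 0·5 + 2·3 = -7
  a_7 = -1·-7 + 0·13 + 0·-7 + 2·5 = 17
  a_8 = -1·17 + 0·-7 + 0·13 + 2·-7 = -31
  a_9 = -1·-31 + 0·17 + 0·-7 + 2·13 = 57
  a_10 = -1·57 + 0·-31 + 0·17 + 2·-7 = -71

-1,0,0,2 ; -71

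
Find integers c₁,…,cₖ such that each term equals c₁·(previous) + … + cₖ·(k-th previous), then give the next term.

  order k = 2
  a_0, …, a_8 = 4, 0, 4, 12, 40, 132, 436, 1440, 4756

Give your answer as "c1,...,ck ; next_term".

  a_2 = 3·0 + 1·4 = 4
  a_3 = 3·4 + 1·0 = 12
  a_4 = 3·12 + 1·4 = 40
  a_5 = 3·40 + 1·12 = 132
  a_6 = 3·132 + 1·40 = 436
  a_7 = 3·436 + 1·132 = 1440
  a_8 = 3·1440 + 1·436 = 4756
  a_9 = 3·4756 + 1·1440 = 15708

3,1 ; 15708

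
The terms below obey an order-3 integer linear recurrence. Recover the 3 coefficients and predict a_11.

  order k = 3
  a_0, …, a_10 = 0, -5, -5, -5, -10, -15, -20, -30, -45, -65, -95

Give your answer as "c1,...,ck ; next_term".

  a_3 = 1·-5 + 0·-5 + 1·0 = -5
  a_4 = 1·-5 + 0·-5 + 1·-5 = -10
  a_5 = 1·-10 + 0·-5 + 1·-5 = -15
  a_6 = 1·-15 + 0·-10 + 1·-5 = -20
  a_7 = 1·-20 + 0·-15 + 1·-10 = -30
  a_8 = 1·-30 + 0·-20 + 1·-15 = -45
  a_9 = 1·-45 + 0·-30 + 1·-20 = -65
  a_10 = 1·-65 + 0·-45 + 1·-30 = -95
  a_11 = 1·-95 + 0·-65 + 1·-45 = -140

1,0,1 ; -140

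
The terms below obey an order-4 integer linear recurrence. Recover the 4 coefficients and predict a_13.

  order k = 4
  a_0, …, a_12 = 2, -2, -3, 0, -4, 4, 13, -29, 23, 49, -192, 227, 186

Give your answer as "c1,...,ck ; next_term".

  a_4 = -1·0 + -2·-3 + 2·-2 + -3·2 = -4
  a_5 = -1·-4 + -2·0 + 2·-3 + -3·-2 = 4
  a_6 = -1·4 + -2·-4 + 2·0 + -3·-3 = 13
  a_7 = -1·13 + -2·4 + 2·-4 + -3·0 = -29
  a_8 = -1·-29 + -2·13 + 2·4 + -3·-4 = 23
  a_9 = -1·23 + -2·-29 + 2·13 + -3·4 = 49
  a_10 = -1·49 + -2·23 + 2·-29 + -3·13 = -192
  a_11 = -1·-192 + -2·49 + 2·23 + -3·-29 = 227
  a_12 = -1·227 + -2·-192 + 2·49 + -3·23 = 186
  a_13 = -1·186 + -2·227 + 2·-192 + -3·49 = -1171

-1,-2,2,-3 ; -1171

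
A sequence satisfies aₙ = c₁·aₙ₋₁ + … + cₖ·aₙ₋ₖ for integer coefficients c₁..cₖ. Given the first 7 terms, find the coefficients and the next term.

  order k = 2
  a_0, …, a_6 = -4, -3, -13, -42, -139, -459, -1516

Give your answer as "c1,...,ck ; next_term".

3,1 ; -5007

  a_2 = 3·-3 + 1·-4 = -13
  a_3 = 3·-13 + 1·-3 = -42
  a_4 = 3·-42 + 1·-13 = -139
  a_5 = 3·-139 + 1·-42 = -459
  a_6 = 3·-459 + 1·-139 = -1516
  a_7 = 3·-1516 + 1·-459 = -5007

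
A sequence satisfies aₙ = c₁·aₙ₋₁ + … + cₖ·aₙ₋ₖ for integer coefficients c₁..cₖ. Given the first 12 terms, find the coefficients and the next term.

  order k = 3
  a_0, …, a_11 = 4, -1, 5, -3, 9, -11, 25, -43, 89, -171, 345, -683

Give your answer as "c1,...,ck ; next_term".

  a_3 = -2·5 + 1·-1 + 2·4 = -3
  a_4 = -2·-3 + 1·5 + 2·-1 = 9
  a_5 = -2·9 + 1·-3 + 2·5 = -11
  a_6 = -2·-11 + 1·9 + 2·-3 = 25
  a_7 = -2·25 + 1·-11 + 2·9 = -43
  a_8 = -2·-43 + 1·25 + 2·-11 = 89
  a_9 = -2·89 + 1·-43 + 2·25 = -171
  a_10 = -2·-171 + 1·89 + 2·-43 = 345
  a_11 = -2·345 + 1·-171 + 2·89 = -683
  a_12 = -2·-683 + 1·345 + 2·-171 = 1369

-2,1,2 ; 1369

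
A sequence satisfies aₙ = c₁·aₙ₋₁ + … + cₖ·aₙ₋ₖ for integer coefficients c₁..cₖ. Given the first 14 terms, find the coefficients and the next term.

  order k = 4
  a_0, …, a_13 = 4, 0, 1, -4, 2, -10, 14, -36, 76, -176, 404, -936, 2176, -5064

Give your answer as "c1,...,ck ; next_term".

  a_4 = -2·-4 + 2·1 + 2·0 + -2·4 = 2
  a_5 = -2·2 + 2·-4 + 2·1 + -2·0 = -10
  a_6 = -2·-10 + 2·2 + 2·-4 + -2·1 = 14
  a_7 = -2·14 + 2·-10 + 2·2 + -2·-4 = -36
  a_8 = -2·-36 + 2·14 + 2·-10 + -2·2 = 76
  a_9 = -2·76 + 2·-36 + 2·14 + -2·-10 = -176
  a_10 = -2·-176 + 2·76 + 2·-36 + -2·14 = 404
  a_11 = -2·404 + 2·-176 + 2·76 + -2·-36 = -936
  a_12 = -2·-936 + 2·404 + 2·-176 + -2·76 = 2176
  a_13 = -2·2176 + 2·-936 + 2·404 + -2·-176 = -5064
  a_14 = -2·-5064 + 2·2176 + 2·-936 + -2·404 = 11800

-2,2,2,-2 ; 11800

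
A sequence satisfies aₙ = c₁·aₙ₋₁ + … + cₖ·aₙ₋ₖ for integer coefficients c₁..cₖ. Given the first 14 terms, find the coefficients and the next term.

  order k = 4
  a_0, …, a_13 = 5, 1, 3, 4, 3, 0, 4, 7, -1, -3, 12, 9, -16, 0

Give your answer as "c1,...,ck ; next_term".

0,-1,1,1 ; 37

  a_4 = 0·4 + -1·3 + 1·1 + 1·5 = 3
  a_5 = 0·3 + -1·4 + 1·3 + 1·1 = 0
  a_6 = 0·0 + -1·3 + 1·4 + 1·3 = 4
  a_7 = 0·4 + -1·0 + 1·3 + 1·4 = 7
  a_8 = 0·7 + -1·4 + 1·0 + 1·3 = -1
  a_9 = 0·-1 + -1·7 + 1·4 + 1·0 = -3
  a_10 = 0·-3 + -1·-1 + 1·7 + 1·4 = 12
  a_11 = 0·12 + -1·-3 + 1·-1 + 1·7 = 9
  a_12 = 0·9 + -1·12 + 1·-3 + 1·-1 = -16
  a_13 = 0·-16 + -1·9 + 1·12 + 1·-3 = 0
  a_14 = 0·0 + -1·-16 + 1·9 + 1·12 = 37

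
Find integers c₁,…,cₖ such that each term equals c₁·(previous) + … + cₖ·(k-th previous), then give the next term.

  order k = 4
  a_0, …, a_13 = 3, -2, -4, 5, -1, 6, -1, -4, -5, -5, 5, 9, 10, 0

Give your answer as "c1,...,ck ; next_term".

  a_4 = 0·5 + 0·-4 + -1·-2 + -1·3 = -1
  a_5 = 0·-1 + 0·5 + -1·-4 + -1·-2 = 6
  a_6 = 0·6 + 0·-1 + -1·5 + -1·-4 = -1
  a_7 = 0·-1 + 0·6 + -1·-1 + -1·5 = -4
  a_8 = 0·-4 + 0·-1 + -1·6 + -1·-1 = -5
  a_9 = 0·-5 + 0·-4 + -1·-1 + -1·6 = -5
  a_10 = 0·-5 + 0·-5 + -1·-4 + -1·-1 = 5
  a_11 = 0·5 + 0·-5 + -1·-5 + -1·-4 = 9
  a_12 = 0·9 + 0·5 + -1·-5 + -1·-5 = 10
  a_13 = 0·10 + 0·9 + -1·5 + -1·-5 = 0
  a_14 = 0·0 + 0·10 + -1·9 + -1·5 = -14

0,0,-1,-1 ; -14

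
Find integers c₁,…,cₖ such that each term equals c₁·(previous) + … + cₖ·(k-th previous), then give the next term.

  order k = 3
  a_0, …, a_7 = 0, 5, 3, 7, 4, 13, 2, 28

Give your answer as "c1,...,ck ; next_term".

-1,2,1 ; -11

  a_3 = -1·3 + 2·5 + 1·0 = 7
  a_4 = -1·7 + 2·3 + 1·5 = 4
  a_5 = -1·4 + 2·7 + 1·3 = 13
  a_6 = -1·13 + 2·4 + 1·7 = 2
  a_7 = -1·2 + 2·13 + 1·4 = 28
  a_8 = -1·28 + 2·2 + 1·13 = -11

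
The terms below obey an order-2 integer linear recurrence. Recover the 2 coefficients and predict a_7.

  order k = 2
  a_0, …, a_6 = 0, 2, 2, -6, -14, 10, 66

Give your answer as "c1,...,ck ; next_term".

1,-4 ; 26

  a_2 = 1·2 + -4·0 = 2
  a_3 = 1·2 + -4·2 = -6
  a_4 = 1·-6 + -4·2 = -14
  a_5 = 1·-14 + -4·-6 = 10
  a_6 = 1·10 + -4·-14 = 66
  a_7 = 1·66 + -4·10 = 26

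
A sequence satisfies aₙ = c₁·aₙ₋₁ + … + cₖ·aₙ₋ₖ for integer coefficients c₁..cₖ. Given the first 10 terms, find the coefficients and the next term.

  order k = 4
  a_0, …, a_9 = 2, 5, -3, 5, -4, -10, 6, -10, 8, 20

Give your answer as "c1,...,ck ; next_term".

0,0,0,-2 ; -12

  a_4 = 0·5 + 0·-3 + 0·5 + -2·2 = -4
  a_5 = 0·-4 + 0·5 + 0·-3 + -2·5 = -10
  a_6 = 0·-10 + 0·-4 + 0·5 + -2·-3 = 6
  a_7 = 0·6 + 0·-10 + 0·-4 + -2·5 = -10
  a_8 = 0·-10 + 0·6 + 0·-10 + -2·-4 = 8
  a_9 = 0·8 + 0·-10 + 0·6 + -2·-10 = 20
  a_10 = 0·20 + 0·8 + 0·-10 + -2·6 = -12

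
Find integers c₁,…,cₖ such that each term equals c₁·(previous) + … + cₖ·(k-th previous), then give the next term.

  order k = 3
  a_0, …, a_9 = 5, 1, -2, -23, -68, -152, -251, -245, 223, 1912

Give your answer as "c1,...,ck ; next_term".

3,-2,-3 ; 6025

  a_3 = 3·-2 + -2·1 + -3·5 = -23
  a_4 = 3·-23 + -2·-2 + -3·1 = -68
  a_5 = 3·-68 + -2·-23 + -3·-2 = -152
  a_6 = 3·-152 + -2·-68 + -3·-23 = -251
  a_7 = 3·-251 + -2·-152 + -3·-68 = -245
  a_8 = 3·-245 + -2·-251 + -3·-152 = 223
  a_9 = 3·223 + -2·-245 + -3·-251 = 1912
  a_10 = 3·1912 + -2·223 + -3·-245 = 6025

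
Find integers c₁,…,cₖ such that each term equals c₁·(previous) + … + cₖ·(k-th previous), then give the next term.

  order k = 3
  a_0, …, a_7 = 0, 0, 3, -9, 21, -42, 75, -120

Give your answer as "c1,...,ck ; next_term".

-3,-2,1 ; 168

  a_3 = -3·3 + -2·0 + 1·0 = -9
  a_4 = -3·-9 + -2·3 + 1·0 = 21
  a_5 = -3·21 + -2·-9 + 1·3 = -42
  a_6 = -3·-42 + -2·21 + 1·-9 = 75
  a_7 = -3·75 + -2·-42 + 1·21 = -120
  a_8 = -3·-120 + -2·75 + 1·-42 = 168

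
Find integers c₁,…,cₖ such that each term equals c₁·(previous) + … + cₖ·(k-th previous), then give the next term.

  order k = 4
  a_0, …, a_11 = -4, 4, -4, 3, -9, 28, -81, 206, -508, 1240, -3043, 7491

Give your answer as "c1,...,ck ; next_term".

  a_4 = -3·3 + -1·-4 + 2·4 + 3·-4 = -9
  a_5 = -3·-9 + -1·3 + 2·-4 + 3·4 = 28
  a_6 = -3·28 + -1·-9 + 2·3 + 3·-4 = -81
  a_7 = -3·-81 + -1·28 + 2·-9 + 3·3 = 206
  a_8 = -3·206 + -1·-81 + 2·28 + 3·-9 = -508
  a_9 = -3·-508 + -1·206 + 2·-81 + 3·28 = 1240
  a_10 = -3·1240 + -1·-508 + 2·206 + 3·-81 = -3043
  a_11 = -3·-3043 + -1·1240 + 2·-508 + 3·206 = 7491
  a_12 = -3·7491 + -1·-3043 + 2·1240 + 3·-508 = -18474

-3,-1,2,3 ; -18474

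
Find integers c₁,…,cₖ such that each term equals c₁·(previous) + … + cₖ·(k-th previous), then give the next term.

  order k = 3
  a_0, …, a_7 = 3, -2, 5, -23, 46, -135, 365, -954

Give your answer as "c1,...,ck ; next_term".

-1,3,-4 ; 2589

  a_3 = -1·5 + 3·-2 + -4·3 = -23
  a_4 = -1·-23 + 3·5 + -4·-2 = 46
  a_5 = -1·46 + 3·-23 + -4·5 = -135
  a_6 = -1·-135 + 3·46 + -4·-23 = 365
  a_7 = -1·365 + 3·-135 + -4·46 = -954
  a_8 = -1·-954 + 3·365 + -4·-135 = 2589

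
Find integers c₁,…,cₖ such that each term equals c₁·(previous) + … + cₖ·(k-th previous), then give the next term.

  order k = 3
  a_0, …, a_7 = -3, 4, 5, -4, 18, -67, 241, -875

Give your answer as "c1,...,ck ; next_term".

-3,2,-1 ; 3174

  a_3 = -3·5 + 2·4 + -1·-3 = -4
  a_4 = -3·-4 + 2·5 + -1·4 = 18
  a_5 = -3·18 + 2·-4 + -1·5 = -67
  a_6 = -3·-67 + 2·18 + -1·-4 = 241
  a_7 = -3·241 + 2·-67 + -1·18 = -875
  a_8 = -3·-875 + 2·241 + -1·-67 = 3174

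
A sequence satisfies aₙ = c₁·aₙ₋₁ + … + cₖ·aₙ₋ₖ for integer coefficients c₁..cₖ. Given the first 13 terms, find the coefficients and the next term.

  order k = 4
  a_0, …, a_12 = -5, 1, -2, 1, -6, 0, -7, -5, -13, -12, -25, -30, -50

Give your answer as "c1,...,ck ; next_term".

0,1,1,1 ; -67

  a_4 = 0·1 + 1·-2 + 1·1 + 1·-5 = -6
  a_5 = 0·-6 + 1·1 + 1·-2 + 1·1 = 0
  a_6 = 0·0 + 1·-6 + 1·1 + 1·-2 = -7
  a_7 = 0·-7 + 1·0 + 1·-6 + 1·1 = -5
  a_8 = 0·-5 + 1·-7 + 1·0 + 1·-6 = -13
  a_9 = 0·-13 + 1·-5 + 1·-7 + 1·0 = -12
  a_10 = 0·-12 + 1·-13 + 1·-5 + 1·-7 = -25
  a_11 = 0·-25 + 1·-12 + 1·-13 + 1·-5 = -30
  a_12 = 0·-30 + 1·-25 + 1·-12 + 1·-13 = -50
  a_13 = 0·-50 + 1·-30 + 1·-25 + 1·-12 = -67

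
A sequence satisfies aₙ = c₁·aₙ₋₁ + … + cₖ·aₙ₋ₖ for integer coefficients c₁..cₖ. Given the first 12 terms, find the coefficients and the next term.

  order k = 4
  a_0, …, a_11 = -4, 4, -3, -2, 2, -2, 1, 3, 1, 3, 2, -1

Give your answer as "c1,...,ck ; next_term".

1,0,0,-1 ; -2

  a_4 = 1·-2 + 0·-3 + 0·4 + -1·-4 = 2
  a_5 = 1·2 + 0·-2 + 0·-3 + -1·4 = -2
  a_6 = 1·-2 + 0·2 + 0·-2 + -1·-3 = 1
  a_7 = 1·1 + 0·-2 + 0·2 + -1·-2 = 3
  a_8 = 1·3 + 0·1 + 0·-2 + -1·2 = 1
  a_9 = 1·1 + 0·3 + 0·1 + -1·-2 = 3
  a_10 = 1·3 + 0·1 + 0·3 + -1·1 = 2
  a_11 = 1·2 + 0·3 + 0·1 + -1·3 = -1
  a_12 = 1·-1 + 0·2 + 0·3 + -1·1 = -2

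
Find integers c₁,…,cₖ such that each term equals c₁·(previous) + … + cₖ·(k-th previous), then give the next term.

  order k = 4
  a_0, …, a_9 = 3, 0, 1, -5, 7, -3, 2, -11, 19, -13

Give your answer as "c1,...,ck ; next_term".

-1,-1,-1,1 ; 7

  a_4 = -1·-5 + -1·1 + -1·0 + 1·3 = 7
  a_5 = -1·7 + -1·-5 + -1·1 + 1·0 = -3
  a_6 = -1·-3 + -1·7 + -1·-5 + 1·1 = 2
  a_7 = -1·2 + -1·-3 + -1·7 + 1·-5 = -11
  a_8 = -1·-11 + -1·2 + -1·-3 + 1·7 = 19
  a_9 = -1·19 + -1·-11 + -1·2 + 1·-3 = -13
  a_10 = -1·-13 + -1·19 + -1·-11 + 1·2 = 7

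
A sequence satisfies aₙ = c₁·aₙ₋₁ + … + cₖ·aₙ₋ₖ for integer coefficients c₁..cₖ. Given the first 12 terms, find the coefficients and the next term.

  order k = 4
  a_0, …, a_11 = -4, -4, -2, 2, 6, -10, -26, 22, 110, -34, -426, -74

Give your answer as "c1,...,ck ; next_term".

  a_4 = 0·2 + -3·-2 + -2·-4 + 2·-4 = 6
  a_5 = 0·6 + -3·2 + -2·-2 + 2·-4 = -10
  a_6 = 0·-10 + -3·6 + -2·2 + 2·-2 = -26
  a_7 = 0·-26 + -3·-10 + -2·6 + 2·2 = 22
  a_8 = 0·22 + -3·-26 + -2·-10 + 2·6 = 110
  a_9 = 0·110 + -3·22 + -2·-26 + 2·-10 = -34
  a_10 = 0·-34 + -3·110 + -2·22 + 2·-26 = -426
  a_11 = 0·-426 + -3·-34 + -2·110 + 2·22 = -74
  a_12 = 0·-74 + -3·-426 + -2·-34 + 2·110 = 1566

0,-3,-2,2 ; 1566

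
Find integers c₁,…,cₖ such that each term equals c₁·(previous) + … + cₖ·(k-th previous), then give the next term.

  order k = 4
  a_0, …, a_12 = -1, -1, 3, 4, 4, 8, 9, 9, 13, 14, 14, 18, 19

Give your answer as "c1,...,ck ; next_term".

1,0,1,-1 ; 19

  a_4 = 1·4 + 0·3 + 1·-1 + -1·-1 = 4
  a_5 = 1·4 + 0·4 + 1·3 + -1·-1 = 8
  a_6 = 1·8 + 0·4 + 1·4 + -1·3 = 9
  a_7 = 1·9 + 0·8 + 1·4 + -1·4 = 9
  a_8 = 1·9 + 0·9 + 1·8 + -1·4 = 13
  a_9 = 1·13 + 0·9 + 1·9 + -1·8 = 14
  a_10 = 1·14 + 0·13 + 1·9 + -1·9 = 14
  a_11 = 1·14 + 0·14 + 1·13 + -1·9 = 18
  a_12 = 1·18 + 0·14 + 1·14 + -1·13 = 19
  a_13 = 1·19 + 0·18 + 1·14 + -1·14 = 19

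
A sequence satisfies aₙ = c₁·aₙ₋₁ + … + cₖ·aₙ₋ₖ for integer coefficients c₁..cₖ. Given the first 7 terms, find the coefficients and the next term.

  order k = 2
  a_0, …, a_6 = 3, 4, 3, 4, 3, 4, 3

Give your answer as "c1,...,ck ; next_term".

  a_2 = 0·4 + 1·3 = 3
  a_3 = 0·3 + 1·4 = 4
  a_4 = 0·4 + 1·3 = 3
  a_5 = 0·3 + 1·4 = 4
  a_6 = 0·4 + 1·3 = 3
  a_7 = 0·3 + 1·4 = 4

0,1 ; 4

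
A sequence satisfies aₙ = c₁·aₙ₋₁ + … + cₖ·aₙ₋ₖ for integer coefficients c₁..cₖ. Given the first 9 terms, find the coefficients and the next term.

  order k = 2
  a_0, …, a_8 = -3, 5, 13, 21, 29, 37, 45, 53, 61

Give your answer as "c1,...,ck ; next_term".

2,-1 ; 69

  a_2 = 2·5 + -1·-3 = 13
  a_3 = 2·13 + -1·5 = 21
  a_4 = 2·21 + -1·13 = 29
  a_5 = 2·29 + -1·21 = 37
  a_6 = 2·37 + -1·29 = 45
  a_7 = 2·45 + -1·37 = 53
  a_8 = 2·53 + -1·45 = 61
  a_9 = 2·61 + -1·53 = 69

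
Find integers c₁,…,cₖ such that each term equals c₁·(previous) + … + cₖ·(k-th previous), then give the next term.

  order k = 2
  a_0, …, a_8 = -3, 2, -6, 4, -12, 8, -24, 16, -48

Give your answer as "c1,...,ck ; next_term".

0,2 ; 32

  a_2 = 0·2 + 2·-3 = -6
  a_3 = 0·-6 + 2·2 = 4
  a_4 = 0·4 + 2·-6 = -12
  a_5 = 0·-12 + 2·4 = 8
  a_6 = 0·8 + 2·-12 = -24
  a_7 = 0·-24 + 2·8 = 16
  a_8 = 0·16 + 2·-24 = -48
  a_9 = 0·-48 + 2·16 = 32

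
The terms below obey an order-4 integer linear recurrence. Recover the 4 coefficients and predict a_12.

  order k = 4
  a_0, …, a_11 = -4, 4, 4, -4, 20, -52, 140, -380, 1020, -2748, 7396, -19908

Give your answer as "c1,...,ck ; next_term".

-2,2,0,-1 ; 53588

  a_4 = -2·-4 + 2·4 + 0·4 + -1·-4 = 20
  a_5 = -2·20 + 2·-4 + 0·4 + -1·4 = -52
  a_6 = -2·-52 + 2·20 + 0·-4 + -1·4 = 140
  a_7 = -2·140 + 2·-52 + 0·20 + -1·-4 = -380
  a_8 = -2·-380 + 2·140 + 0·-52 + -1·20 = 1020
  a_9 = -2·1020 + 2·-380 + 0·140 + -1·-52 = -2748
  a_10 = -2·-2748 + 2·1020 + 0·-380 + -1·140 = 7396
  a_11 = -2·7396 + 2·-2748 + 0·1020 + -1·-380 = -19908
  a_12 = -2·-19908 + 2·7396 + 0·-2748 + -1·1020 = 53588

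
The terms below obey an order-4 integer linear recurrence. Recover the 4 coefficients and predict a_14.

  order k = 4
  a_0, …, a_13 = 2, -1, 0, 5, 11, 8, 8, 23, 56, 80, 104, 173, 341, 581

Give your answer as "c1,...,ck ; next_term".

  a_4 = 1·5 + 0·0 + 0·-1 + 3·2 = 11
  a_5 = 1·11 + 0·5 + 0·0 + 3·-1 = 8
  a_6 = 1·8 + 0·11 + 0·5 + 3·0 = 8
  a_7 = 1·8 + 0·8 + 0·11 + 3·5 = 23
  a_8 = 1·23 + 0·8 + 0·8 + 3·11 = 56
  a_9 = 1·56 + 0·23 + 0·8 + 3·8 = 80
  a_10 = 1·80 + 0·56 + 0·23 + 3·8 = 104
  a_11 = 1·104 + 0·80 + 0·56 + 3·23 = 173
  a_12 = 1·173 + 0·104 + 0·80 + 3·56 = 341
  a_13 = 1·341 + 0·173 + 0·104 + 3·80 = 581
  a_14 = 1·581 + 0·341 + 0·173 + 3·104 = 893

1,0,0,3 ; 893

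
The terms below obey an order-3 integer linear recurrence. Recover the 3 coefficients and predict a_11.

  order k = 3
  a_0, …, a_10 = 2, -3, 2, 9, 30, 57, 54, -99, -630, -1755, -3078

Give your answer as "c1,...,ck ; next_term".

  a_3 = 3·2 + -3·-3 + -3·2 = 9
  a_4 = 3·9 + -3·2 + -3·-3 = 30
  a_5 = 3·30 + -3·9 + -3·2 = 57
  a_6 = 3·57 + -3·30 + -3·9 = 54
  a_7 = 3·54 + -3·57 + -3·30 = -99
  a_8 = 3·-99 + -3·54 + -3·57 = -630
  a_9 = 3·-630 + -3·-99 + -3·54 = -1755
  a_10 = 3·-1755 + -3·-630 + -3·-99 = -3078
  a_11 = 3·-3078 + -3·-1755 + -3·-630 = -2079

3,-3,-3 ; -2079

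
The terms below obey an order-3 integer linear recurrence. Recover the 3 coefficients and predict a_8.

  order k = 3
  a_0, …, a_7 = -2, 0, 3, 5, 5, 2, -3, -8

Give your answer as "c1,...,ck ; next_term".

1,0,-1 ; -10

  a_3 = 1·3 + 0·0 + -1·-2 = 5
  a_4 = 1·5 + 0·3 + -1·0 = 5
  a_5 = 1·5 + 0·5 + -1·3 = 2
  a_6 = 1·2 + 0·5 + -1·5 = -3
  a_7 = 1·-3 + 0·2 + -1·5 = -8
  a_8 = 1·-8 + 0·-3 + -1·2 = -10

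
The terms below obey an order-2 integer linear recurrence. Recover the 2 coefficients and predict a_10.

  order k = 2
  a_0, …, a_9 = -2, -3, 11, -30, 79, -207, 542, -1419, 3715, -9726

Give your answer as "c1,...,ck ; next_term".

-3,-1 ; 25463

  a_2 = -3·-3 + -1·-2 = 11
  a_3 = -3·11 + -1·-3 = -30
  a_4 = -3·-30 + -1·11 = 79
  a_5 = -3·79 + -1·-30 = -207
  a_6 = -3·-207 + -1·79 = 542
  a_7 = -3·542 + -1·-207 = -1419
  a_8 = -3·-1419 + -1·542 = 3715
  a_9 = -3·3715 + -1·-1419 = -9726
  a_10 = -3·-9726 + -1·3715 = 25463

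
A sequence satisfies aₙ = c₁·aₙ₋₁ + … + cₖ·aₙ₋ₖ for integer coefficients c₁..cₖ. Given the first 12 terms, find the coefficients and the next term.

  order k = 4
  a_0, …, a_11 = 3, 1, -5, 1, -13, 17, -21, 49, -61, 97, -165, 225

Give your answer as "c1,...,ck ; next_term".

  a_4 = -1·1 + 1·-5 + -1·1 + -2·3 = -13
  a_5 = -1·-13 + 1·1 + -1·-5 + -2·1 = 17
  a_6 = -1·17 + 1·-13 + -1·1 + -2·-5 = -21
  a_7 = -1·-21 + 1·17 + -1·-13 + -2·1 = 49
  a_8 = -1·49 + 1·-21 + -1·17 + -2·-13 = -61
  a_9 = -1·-61 + 1·49 + -1·-21 + -2·17 = 97
  a_10 = -1·97 + 1·-61 + -1·49 + -2·-21 = -165
  a_11 = -1·-165 + 1·97 + -1·-61 + -2·49 = 225
  a_12 = -1·225 + 1·-165 + -1·97 + -2·-61 = -365

-1,1,-1,-2 ; -365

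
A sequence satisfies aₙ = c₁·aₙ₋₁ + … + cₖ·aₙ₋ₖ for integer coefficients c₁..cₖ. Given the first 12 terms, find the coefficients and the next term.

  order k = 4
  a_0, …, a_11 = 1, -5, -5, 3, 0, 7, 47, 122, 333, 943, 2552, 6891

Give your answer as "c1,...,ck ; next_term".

  a_4 = 3·3 + -1·-5 + 2·-5 + -4·1 = 0
  a_5 = 3·0 + -1·3 + 2·-5 + -4·-5 = 7
  a_6 = 3·7 + -1·0 + 2·3 + -4·-5 = 47
  a_7 = 3·47 + -1·7 + 2·0 + -4·3 = 122
  a_8 = 3·122 + -1·47 + 2·7 + -4·0 = 333
  a_9 = 3·333 + -1·122 + 2·47 + -4·7 = 943
  a_10 = 3·943 + -1·333 + 2·122 + -4·47 = 2552
  a_11 = 3·2552 + -1·943 + 2·333 + -4·122 = 6891
  a_12 = 3·6891 + -1·2552 + 2·943 + -4·333 = 18675

3,-1,2,-4 ; 18675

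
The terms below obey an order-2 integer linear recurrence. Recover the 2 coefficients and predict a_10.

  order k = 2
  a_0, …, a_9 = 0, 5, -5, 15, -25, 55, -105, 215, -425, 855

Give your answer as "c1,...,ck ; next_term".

-1,2 ; -1705

  a_2 = -1·5 + 2·0 = -5
  a_3 = -1·-5 + 2·5 = 15
  a_4 = -1·15 + 2·-5 = -25
  a_5 = -1·-25 + 2·15 = 55
  a_6 = -1·55 + 2·-25 = -105
  a_7 = -1·-105 + 2·55 = 215
  a_8 = -1·215 + 2·-105 = -425
  a_9 = -1·-425 + 2·215 = 855
  a_10 = -1·855 + 2·-425 = -1705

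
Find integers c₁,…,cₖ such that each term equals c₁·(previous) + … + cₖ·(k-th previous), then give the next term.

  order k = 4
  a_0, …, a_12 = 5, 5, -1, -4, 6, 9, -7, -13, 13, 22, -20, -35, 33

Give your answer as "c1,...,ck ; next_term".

0,-1,0,1 ; 57

  a_4 = 0·-4 + -1·-1 + 0·5 + 1·5 = 6
  a_5 = 0·6 + -1·-4 + 0·-1 + 1·5 = 9
  a_6 = 0·9 + -1·6 + 0·-4 + 1·-1 = -7
  a_7 = 0·-7 + -1·9 + 0·6 + 1·-4 = -13
  a_8 = 0·-13 + -1·-7 + 0·9 + 1·6 = 13
  a_9 = 0·13 + -1·-13 + 0·-7 + 1·9 = 22
  a_10 = 0·22 + -1·13 + 0·-13 + 1·-7 = -20
  a_11 = 0·-20 + -1·22 + 0·13 + 1·-13 = -35
  a_12 = 0·-35 + -1·-20 + 0·22 + 1·13 = 33
  a_13 = 0·33 + -1·-35 + 0·-20 + 1·22 = 57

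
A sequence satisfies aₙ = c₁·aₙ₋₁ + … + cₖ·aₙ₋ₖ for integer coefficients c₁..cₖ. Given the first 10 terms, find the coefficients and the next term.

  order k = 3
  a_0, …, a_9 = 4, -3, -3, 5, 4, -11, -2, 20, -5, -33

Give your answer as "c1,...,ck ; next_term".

-1,-2,-1 ; 23

  a_3 = -1·-3 + -2·-3 + -1·4 = 5
  a_4 = -1·5 + -2·-3 + -1·-3 = 4
  a_5 = -1·4 + -2·5 + -1·-3 = -11
  a_6 = -1·-11 + -2·4 + -1·5 = -2
  a_7 = -1·-2 + -2·-11 + -1·4 = 20
  a_8 = -1·20 + -2·-2 + -1·-11 = -5
  a_9 = -1·-5 + -2·20 + -1·-2 = -33
  a_10 = -1·-33 + -2·-5 + -1·20 = 23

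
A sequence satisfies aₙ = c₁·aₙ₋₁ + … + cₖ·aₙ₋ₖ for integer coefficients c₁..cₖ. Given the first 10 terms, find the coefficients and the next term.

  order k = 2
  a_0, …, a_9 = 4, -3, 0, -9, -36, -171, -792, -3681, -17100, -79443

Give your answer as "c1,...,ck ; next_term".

4,3 ; -369072

  a_2 = 4·-3 + 3·4 = 0
  a_3 = 4·0 + 3·-3 = -9
  a_4 = 4·-9 + 3·0 = -36
  a_5 = 4·-36 + 3·-9 = -171
  a_6 = 4·-171 + 3·-36 = -792
  a_7 = 4·-792 + 3·-171 = -3681
  a_8 = 4·-3681 + 3·-792 = -17100
  a_9 = 4·-17100 + 3·-3681 = -79443
  a_10 = 4·-79443 + 3·-17100 = -369072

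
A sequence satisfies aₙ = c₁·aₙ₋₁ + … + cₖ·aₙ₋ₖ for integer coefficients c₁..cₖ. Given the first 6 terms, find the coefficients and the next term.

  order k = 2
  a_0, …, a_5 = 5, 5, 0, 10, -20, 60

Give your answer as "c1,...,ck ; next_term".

  a_2 = -2·5 + 2·5 = 0
  a_3 = -2·0 + 2·5 = 10
  a_4 = -2·10 + 2·0 = -20
  a_5 = -2·-20 + 2·10 = 60
  a_6 = -2·60 + 2·-20 = -160

-2,2 ; -160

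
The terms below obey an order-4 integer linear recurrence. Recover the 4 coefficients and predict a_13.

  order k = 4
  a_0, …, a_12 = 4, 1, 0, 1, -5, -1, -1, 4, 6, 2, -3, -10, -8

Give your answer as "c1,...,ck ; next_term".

0,0,-1,-1 ; 1

  a_4 = 0·1 + 0·0 + -1·1 + -1·4 = -5
  a_5 = 0·-5 + 0·1 + -1·0 + -1·1 = -1
  a_6 = 0·-1 + 0·-5 + -1·1 + -1·0 = -1
  a_7 = 0·-1 + 0·-1 + -1·-5 + -1·1 = 4
  a_8 = 0·4 + 0·-1 + -1·-1 + -1·-5 = 6
  a_9 = 0·6 + 0·4 + -1·-1 + -1·-1 = 2
  a_10 = 0·2 + 0·6 + -1·4 + -1·-1 = -3
  a_11 = 0·-3 + 0·2 + -1·6 + -1·4 = -10
  a_12 = 0·-10 + 0·-3 + -1·2 + -1·6 = -8
  a_13 = 0·-8 + 0·-10 + -1·-3 + -1·2 = 1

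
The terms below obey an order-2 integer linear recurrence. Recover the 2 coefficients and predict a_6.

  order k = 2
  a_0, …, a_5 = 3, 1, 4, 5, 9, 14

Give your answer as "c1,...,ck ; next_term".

1,1 ; 23

  a_2 = 1·1 + 1·3 = 4
  a_3 = 1·4 + 1·1 = 5
  a_4 = 1·5 + 1·4 = 9
  a_5 = 1·9 + 1·5 = 14
  a_6 = 1·14 + 1·9 = 23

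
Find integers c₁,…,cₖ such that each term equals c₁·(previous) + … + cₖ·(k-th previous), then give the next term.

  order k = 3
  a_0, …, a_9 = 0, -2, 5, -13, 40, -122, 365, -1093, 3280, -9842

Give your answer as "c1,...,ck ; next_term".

-3,-1,-3 ; 29525

  a_3 = -3·5 + -1·-2 + -3·0 = -13
  a_4 = -3·-13 + -1·5 + -3·-2 = 40
  a_5 = -3·40 + -1·-13 + -3·5 = -122
  a_6 = -3·-122 + -1·40 + -3·-13 = 365
  a_7 = -3·365 + -1·-122 + -3·40 = -1093
  a_8 = -3·-1093 + -1·365 + -3·-122 = 3280
  a_9 = -3·3280 + -1·-1093 + -3·365 = -9842
  a_10 = -3·-9842 + -1·3280 + -3·-1093 = 29525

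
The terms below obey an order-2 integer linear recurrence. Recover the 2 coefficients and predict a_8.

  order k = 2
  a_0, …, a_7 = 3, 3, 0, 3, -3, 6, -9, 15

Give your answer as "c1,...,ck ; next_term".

  a_2 = -1·3 + 1·3 = 0
  a_3 = -1·0 + 1·3 = 3
  a_4 = -1·3 + 1·0 = -3
  a_5 = -1·-3 + 1·3 = 6
  a_6 = -1·6 + 1·-3 = -9
  a_7 = -1·-9 + 1·6 = 15
  a_8 = -1·15 + 1·-9 = -24

-1,1 ; -24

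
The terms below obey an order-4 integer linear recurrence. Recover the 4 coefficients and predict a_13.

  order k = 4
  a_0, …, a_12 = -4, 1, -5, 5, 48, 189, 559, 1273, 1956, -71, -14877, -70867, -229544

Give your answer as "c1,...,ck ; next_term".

  a_4 = 4·5 + -4·-5 + -4·1 + -3·-4 = 48
  a_5 = 4·48 + -4·5 + -4·-5 + -3·1 = 189
  a_6 = 4·189 + -4·48 + -4·5 + -3·-5 = 559
  a_7 = 4·559 + -4·189 + -4·48 + -3·5 = 1273
  a_8 = 4·1273 + -4·559 + -4·189 + -3·48 = 1956
  a_9 = 4·1956 + -4·1273 + -4·559 + -3·189 = -71
  a_10 = 4·-71 + -4·1956 + -4·1273 + -3·559 = -14877
  a_11 = 4·-14877 + -4·-71 + -4·1956 + -3·1273 = -70867
  a_12 = 4·-70867 + -4·-14877 + -4·-71 + -3·1956 = -229544
  a_13 = 4·-229544 + -4·-70867 + -4·-14877 + -3·-71 = -574987

4,-4,-4,-3 ; -574987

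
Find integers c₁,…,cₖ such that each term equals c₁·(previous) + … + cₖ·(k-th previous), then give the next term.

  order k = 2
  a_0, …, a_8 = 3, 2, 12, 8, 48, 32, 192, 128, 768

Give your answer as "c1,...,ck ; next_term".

  a_2 = 0·2 + 4·3 = 12
  a_3 = 0·12 + 4·2 = 8
  a_4 = 0·8 + 4·12 = 48
  a_5 = 0·48 + 4·8 = 32
  a_6 = 0·32 + 4·48 = 192
  a_7 = 0·192 + 4·32 = 128
  a_8 = 0·128 + 4·192 = 768
  a_9 = 0·768 + 4·128 = 512

0,4 ; 512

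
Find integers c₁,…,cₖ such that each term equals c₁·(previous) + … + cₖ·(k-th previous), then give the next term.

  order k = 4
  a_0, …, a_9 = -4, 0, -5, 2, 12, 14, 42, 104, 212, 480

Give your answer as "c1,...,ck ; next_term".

2,0,2,-2 ; 1084

  a_4 = 2·2 + 0·-5 + 2·0 + -2·-4 = 12
  a_5 = 2·12 + 0·2 + 2·-5 + -2·0 = 14
  a_6 = 2·14 + 0·12 + 2·2 + -2·-5 = 42
  a_7 = 2·42 + 0·14 + 2·12 + -2·2 = 104
  a_8 = 2·104 + 0·42 + 2·14 + -2·12 = 212
  a_9 = 2·212 + 0·104 + 2·42 + -2·14 = 480
  a_10 = 2·480 + 0·212 + 2·104 + -2·42 = 1084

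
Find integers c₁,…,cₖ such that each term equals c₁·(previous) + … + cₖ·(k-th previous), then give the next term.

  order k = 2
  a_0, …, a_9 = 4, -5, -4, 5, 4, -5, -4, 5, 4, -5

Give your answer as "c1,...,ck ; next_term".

  a_2 = 0·-5 + -1·4 = -4
  a_3 = 0·-4 + -1·-5 = 5
  a_4 = 0·5 + -1·-4 = 4
  a_5 = 0·4 + -1·5 = -5
  a_6 = 0·-5 + -1·4 = -4
  a_7 = 0·-4 + -1·-5 = 5
  a_8 = 0·5 + -1·-4 = 4
  a_9 = 0·4 + -1·5 = -5
  a_10 = 0·-5 + -1·4 = -4

0,-1 ; -4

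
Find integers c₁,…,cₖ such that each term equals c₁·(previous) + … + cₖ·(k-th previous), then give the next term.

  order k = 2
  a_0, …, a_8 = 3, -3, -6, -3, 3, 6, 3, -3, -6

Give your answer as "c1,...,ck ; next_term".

  a_2 = 1·-3 + -1·3 = -6
  a_3 = 1·-6 + -1·-3 = -3
  a_4 = 1·-3 + -1·-6 = 3
  a_5 = 1·3 + -1·-3 = 6
  a_6 = 1·6 + -1·3 = 3
  a_7 = 1·3 + -1·6 = -3
  a_8 = 1·-3 + -1·3 = -6
  a_9 = 1·-6 + -1·-3 = -3

1,-1 ; -3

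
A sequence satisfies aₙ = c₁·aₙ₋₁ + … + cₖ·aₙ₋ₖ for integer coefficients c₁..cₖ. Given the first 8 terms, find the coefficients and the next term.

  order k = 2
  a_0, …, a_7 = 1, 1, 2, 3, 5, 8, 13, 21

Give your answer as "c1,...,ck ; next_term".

1,1 ; 34

  a_2 = 1·1 + 1·1 = 2
  a_3 = 1·2 + 1·1 = 3
  a_4 = 1·3 + 1·2 = 5
  a_5 = 1·5 + 1·3 = 8
  a_6 = 1·8 + 1·5 = 13
  a_7 = 1·13 + 1·8 = 21
  a_8 = 1·21 + 1·13 = 34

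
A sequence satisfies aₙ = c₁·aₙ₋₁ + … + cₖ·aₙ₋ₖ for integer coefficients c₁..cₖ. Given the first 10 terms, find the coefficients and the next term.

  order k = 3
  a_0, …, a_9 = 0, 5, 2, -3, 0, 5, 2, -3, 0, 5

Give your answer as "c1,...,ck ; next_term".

1,-1,1 ; 2

  a_3 = 1·2 + -1·5 + 1·0 = -3
  a_4 = 1·-3 + -1·2 + 1·5 = 0
  a_5 = 1·0 + -1·-3 + 1·2 = 5
  a_6 = 1·5 + -1·0 + 1·-3 = 2
  a_7 = 1·2 + -1·5 + 1·0 = -3
  a_8 = 1·-3 + -1·2 + 1·5 = 0
  a_9 = 1·0 + -1·-3 + 1·2 = 5
  a_10 = 1·5 + -1·0 + 1·-3 = 2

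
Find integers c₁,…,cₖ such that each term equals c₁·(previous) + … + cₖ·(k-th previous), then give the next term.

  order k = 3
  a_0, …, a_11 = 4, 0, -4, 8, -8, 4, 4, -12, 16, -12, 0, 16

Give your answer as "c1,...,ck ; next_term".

  a_3 = -1·-4 + 0·0 + 1·4 = 8
  a_4 = -1·8 + 0·-4 + 1·0 = -8
  a_5 = -1·-8 + 0·8 + 1·-4 = 4
  a_6 = -1·4 + 0·-8 + 1·8 = 4
  a_7 = -1·4 + 0·4 + 1·-8 = -12
  a_8 = -1·-12 + 0·4 + 1·4 = 16
  a_9 = -1·16 + 0·-12 + 1·4 = -12
  a_10 = -1·-12 + 0·16 + 1·-12 = 0
  a_11 = -1·0 + 0·-12 + 1·16 = 16
  a_12 = -1·16 + 0·0 + 1·-12 = -28

-1,0,1 ; -28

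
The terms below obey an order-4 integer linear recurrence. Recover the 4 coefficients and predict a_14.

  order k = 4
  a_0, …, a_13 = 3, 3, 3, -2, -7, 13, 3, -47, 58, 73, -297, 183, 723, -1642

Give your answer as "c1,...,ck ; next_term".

  a_4 = -1·-2 + -3·3 + 1·3 + -1·3 = -7
  a_5 = -1·-7 + -3·-2 + 1·3 + -1·3 = 13
  a_6 = -1·13 + -3·-7 + 1·-2 + -1·3 = 3
  a_7 = -1·3 + -3·13 + 1·-7 + -1·-2 = -47
  a_8 = -1·-47 + -3·3 + 1·13 + -1·-7 = 58
  a_9 = -1·58 + -3·-47 + 1·3 + -1·13 = 73
  a_10 = -1·73 + -3·58 + 1·-47 + -1·3 = -297
  a_11 = -1·-297 + -3·73 + 1·58 + -1·-47 = 183
  a_12 = -1·183 + -3·-297 + 1·73 + -1·58 = 723
  a_13 = -1·723 + -3·183 + 1·-297 + -1·73 = -1642
  a_14 = -1·-1642 + -3·723 + 1·183 + -1·-297 = -47

-1,-3,1,-1 ; -47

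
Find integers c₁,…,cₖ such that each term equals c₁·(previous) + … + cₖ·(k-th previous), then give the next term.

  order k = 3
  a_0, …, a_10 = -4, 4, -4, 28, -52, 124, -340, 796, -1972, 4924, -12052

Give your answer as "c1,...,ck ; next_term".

-1,2,-4 ; 29788

  a_3 = -1·-4 + 2·4 + -4·-4 = 28
  a_4 = -1·28 + 2·-4 + -4·4 = -52
  a_5 = -1·-52 + 2·28 + -4·-4 = 124
  a_6 = -1·124 + 2·-52 + -4·28 = -340
  a_7 = -1·-340 + 2·124 + -4·-52 = 796
  a_8 = -1·796 + 2·-340 + -4·124 = -1972
  a_9 = -1·-1972 + 2·796 + -4·-340 = 4924
  a_10 = -1·4924 + 2·-1972 + -4·796 = -12052
  a_11 = -1·-12052 + 2·4924 + -4·-1972 = 29788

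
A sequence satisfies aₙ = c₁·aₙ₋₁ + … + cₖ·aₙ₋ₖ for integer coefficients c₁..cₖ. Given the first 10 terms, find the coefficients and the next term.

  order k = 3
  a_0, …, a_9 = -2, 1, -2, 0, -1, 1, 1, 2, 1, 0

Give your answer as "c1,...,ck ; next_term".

  a_3 = 1·-2 + 0·1 + -1·-2 = 0
  a_4 = 1·0 + 0·-2 + -1·1 = -1
  a_5 = 1·-1 + 0·0 + -1·-2 = 1
  a_6 = 1·1 + 0·-1 + -1·0 = 1
  a_7 = 1·1 + 0·1 + -1·-1 = 2
  a_8 = 1·2 + 0·1 + -1·1 = 1
  a_9 = 1·1 + 0·2 + -1·1 = 0
  a_10 = 1·0 + 0·1 + -1·2 = -2

1,0,-1 ; -2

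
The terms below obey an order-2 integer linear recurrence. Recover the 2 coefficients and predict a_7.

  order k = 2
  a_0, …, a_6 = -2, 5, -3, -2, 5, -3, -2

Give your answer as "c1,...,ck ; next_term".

-1,-1 ; 5

  a_2 = -1·5 + -1·-2 = -3
  a_3 = -1·-3 + -1·5 = -2
  a_4 = -1·-2 + -1·-3 = 5
  a_5 = -1·5 + -1·-2 = -3
  a_6 = -1·-3 + -1·5 = -2
  a_7 = -1·-2 + -1·-3 = 5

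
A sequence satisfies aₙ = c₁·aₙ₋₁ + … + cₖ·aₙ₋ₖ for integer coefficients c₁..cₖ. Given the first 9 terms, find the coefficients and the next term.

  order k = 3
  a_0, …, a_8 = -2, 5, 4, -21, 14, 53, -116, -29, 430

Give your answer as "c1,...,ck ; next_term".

  a_3 = -1·4 + -3·5 + 1·-2 = -21
  a_4 = -1·-21 + -3·4 + 1·5 = 14
  a_5 = -1·14 + -3·-21 + 1·4 = 53
  a_6 = -1·53 + -3·14 + 1·-21 = -116
  a_7 = -1·-116 + -3·53 + 1·14 = -29
  a_8 = -1·-29 + -3·-116 + 1·53 = 430
  a_9 = -1·430 + -3·-29 + 1·-116 = -459

-1,-3,1 ; -459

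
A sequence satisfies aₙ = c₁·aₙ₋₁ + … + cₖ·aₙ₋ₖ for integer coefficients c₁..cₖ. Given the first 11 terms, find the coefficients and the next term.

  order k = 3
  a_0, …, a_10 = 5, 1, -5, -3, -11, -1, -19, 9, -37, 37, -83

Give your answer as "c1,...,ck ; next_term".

0,2,-1 ; 111

  a_3 = 0·-5 + 2·1 + -1·5 = -3
  a_4 = 0·-3 + 2·-5 + -1·1 = -11
  a_5 = 0·-11 + 2·-3 + -1·-5 = -1
  a_6 = 0·-1 + 2·-11 + -1·-3 = -19
  a_7 = 0·-19 + 2·-1 + -1·-11 = 9
  a_8 = 0·9 + 2·-19 + -1·-1 = -37
  a_9 = 0·-37 + 2·9 + -1·-19 = 37
  a_10 = 0·37 + 2·-37 + -1·9 = -83
  a_11 = 0·-83 + 2·37 + -1·-37 = 111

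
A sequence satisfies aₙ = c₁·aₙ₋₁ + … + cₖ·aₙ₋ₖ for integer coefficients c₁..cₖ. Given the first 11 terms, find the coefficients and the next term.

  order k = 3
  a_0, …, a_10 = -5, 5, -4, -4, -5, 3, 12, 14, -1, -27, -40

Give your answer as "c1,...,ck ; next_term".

  a_3 = 1·-4 + -1·5 + -1·-5 = -4
  a_4 = 1·-4 + -1·-4 + -1·5 = -5
  a_5 = 1·-5 + -1·-4 + -1·-4 = 3
  a_6 = 1·3 + -1·-5 + -1·-4 = 12
  a_7 = 1·12 + -1·3 + -1·-5 = 14
  a_8 = 1·14 + -1·12 + -1·3 = -1
  a_9 = 1·-1 + -1·14 + -1·12 = -27
  a_10 = 1·-27 + -1·-1 + -1·14 = -40
  a_11 = 1·-40 + -1·-27 + -1·-1 = -12

1,-1,-1 ; -12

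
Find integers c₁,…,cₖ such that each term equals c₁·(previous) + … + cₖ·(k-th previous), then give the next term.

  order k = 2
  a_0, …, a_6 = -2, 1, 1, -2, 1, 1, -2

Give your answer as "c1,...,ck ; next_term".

-1,-1 ; 1

  a_2 = -1·1 + -1·-2 = 1
  a_3 = -1·1 + -1·1 = -2
  a_4 = -1·-2 + -1·1 = 1
  a_5 = -1·1 + -1·-2 = 1
  a_6 = -1·1 + -1·1 = -2
  a_7 = -1·-2 + -1·1 = 1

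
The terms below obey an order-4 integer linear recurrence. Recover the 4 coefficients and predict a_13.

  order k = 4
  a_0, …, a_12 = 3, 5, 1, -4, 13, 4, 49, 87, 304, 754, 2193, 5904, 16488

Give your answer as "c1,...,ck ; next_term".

1,4,2,1 ; 45244

  a_4 = 1·-4 + 4·1 + 2·5 + 1·3 = 13
  a_5 = 1·13 + 4·-4 + 2·1 + 1·5 = 4
  a_6 = 1·4 + 4·13 + 2·-4 + 1·1 = 49
  a_7 = 1·49 + 4·4 + 2·13 + 1·-4 = 87
  a_8 = 1·87 + 4·49 + 2·4 + 1·13 = 304
  a_9 = 1·304 + 4·87 + 2·49 + 1·4 = 754
  a_10 = 1·754 + 4·304 + 2·87 + 1·49 = 2193
  a_11 = 1·2193 + 4·754 + 2·304 + 1·87 = 5904
  a_12 = 1·5904 + 4·2193 + 2·754 + 1·304 = 16488
  a_13 = 1·16488 + 4·5904 + 2·2193 + 1·754 = 45244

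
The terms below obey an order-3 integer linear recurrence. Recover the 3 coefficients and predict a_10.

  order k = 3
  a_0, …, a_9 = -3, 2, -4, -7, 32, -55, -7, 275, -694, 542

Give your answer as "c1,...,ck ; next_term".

-2,-3,3 ; 1823

  a_3 = -2·-4 + -3·2 + 3·-3 = -7
  a_4 = -2·-7 + -3·-4 + 3·2 = 32
  a_5 = -2·32 + -3·-7 + 3·-4 = -55
  a_6 = -2·-55 + -3·32 + 3·-7 = -7
  a_7 = -2·-7 + -3·-55 + 3·32 = 275
  a_8 = -2·275 + -3·-7 + 3·-55 = -694
  a_9 = -2·-694 + -3·275 + 3·-7 = 542
  a_10 = -2·542 + -3·-694 + 3·275 = 1823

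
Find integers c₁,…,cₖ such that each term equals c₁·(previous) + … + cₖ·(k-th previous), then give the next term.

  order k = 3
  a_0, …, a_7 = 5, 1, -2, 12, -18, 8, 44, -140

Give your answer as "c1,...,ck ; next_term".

-2,-2,2 ; 208

  a_3 = -2·-2 + -2·1 + 2·5 = 12
  a_4 = -2·12 + -2·-2 + 2·1 = -18
  a_5 = -2·-18 + -2·12 + 2·-2 = 8
  a_6 = -2·8 + -2·-18 + 2·12 = 44
  a_7 = -2·44 + -2·8 + 2·-18 = -140
  a_8 = -2·-140 + -2·44 + 2·8 = 208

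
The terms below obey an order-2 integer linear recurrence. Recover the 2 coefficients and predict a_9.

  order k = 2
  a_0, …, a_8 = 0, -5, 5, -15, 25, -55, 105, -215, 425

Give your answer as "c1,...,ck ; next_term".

  a_2 = -1·-5 + 2·0 = 5
  a_3 = -1·5 + 2·-5 = -15
  a_4 = -1·-15 + 2·5 = 25
  a_5 = -1·25 + 2·-15 = -55
  a_6 = -1·-55 + 2·25 = 105
  a_7 = -1·105 + 2·-55 = -215
  a_8 = -1·-215 + 2·105 = 425
  a_9 = -1·425 + 2·-215 = -855

-1,2 ; -855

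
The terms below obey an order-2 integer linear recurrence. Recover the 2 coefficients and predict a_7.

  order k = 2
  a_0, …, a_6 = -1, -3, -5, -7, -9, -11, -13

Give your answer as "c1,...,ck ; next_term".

  a_2 = 2·-3 + -1·-1 = -5
  a_3 = 2·-5 + -1·-3 = -7
  a_4 = 2·-7 + -1·-5 = -9
  a_5 = 2·-9 + -1·-7 = -11
  a_6 = 2·-11 + -1·-9 = -13
  a_7 = 2·-13 + -1·-11 = -15

2,-1 ; -15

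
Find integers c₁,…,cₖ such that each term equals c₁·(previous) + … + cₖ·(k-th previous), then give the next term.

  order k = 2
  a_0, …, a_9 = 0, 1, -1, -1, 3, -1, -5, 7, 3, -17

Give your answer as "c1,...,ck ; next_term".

  a_2 = -1·1 + -2·0 = -1
  a_3 = -1·-1 + -2·1 = -1
  a_4 = -1·-1 + -2·-1 = 3
  a_5 = -1·3 + -2·-1 = -1
  a_6 = -1·-1 + -2·3 = -5
  a_7 = -1·-5 + -2·-1 = 7
  a_8 = -1·7 + -2·-5 = 3
  a_9 = -1·3 + -2·7 = -17
  a_10 = -1·-17 + -2·3 = 11

-1,-2 ; 11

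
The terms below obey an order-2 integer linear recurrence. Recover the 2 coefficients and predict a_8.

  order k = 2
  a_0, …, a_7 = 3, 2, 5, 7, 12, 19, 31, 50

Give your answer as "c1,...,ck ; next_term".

  a_2 = 1·2 + 1·3 = 5
  a_3 = 1·5 + 1·2 = 7
  a_4 = 1·7 + 1·5 = 12
  a_5 = 1·12 + 1·7 = 19
  a_6 = 1·19 + 1·12 = 31
  a_7 = 1·31 + 1·19 = 50
  a_8 = 1·50 + 1·31 = 81

1,1 ; 81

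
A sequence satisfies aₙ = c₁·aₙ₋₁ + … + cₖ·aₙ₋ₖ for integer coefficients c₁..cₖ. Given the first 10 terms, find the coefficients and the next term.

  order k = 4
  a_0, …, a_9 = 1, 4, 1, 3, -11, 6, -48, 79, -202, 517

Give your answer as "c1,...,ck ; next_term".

-1,3,-2,-3 ; -1137

  a_4 = -1·3 + 3·1 + -2·4 + -3·1 = -11
  a_5 = -1·-11 + 3·3 + -2·1 + -3·4 = 6
  a_6 = -1·6 + 3·-11 + -2·3 + -3·1 = -48
  a_7 = -1·-48 + 3·6 + -2·-11 + -3·3 = 79
  a_8 = -1·79 + 3·-48 + -2·6 + -3·-11 = -202
  a_9 = -1·-202 + 3·79 + -2·-48 + -3·6 = 517
  a_10 = -1·517 + 3·-202 + -2·79 + -3·-48 = -1137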